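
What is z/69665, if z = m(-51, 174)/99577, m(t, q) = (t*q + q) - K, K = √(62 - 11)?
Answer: -1740/1387406341 - √51/6937031705 ≈ -1.2552e-6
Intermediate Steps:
K = √51 ≈ 7.1414
m(t, q) = q - √51 + q*t (m(t, q) = (t*q + q) - √51 = (q*t + q) - √51 = (q + q*t) - √51 = q - √51 + q*t)
z = -8700/99577 - √51/99577 (z = (174 - √51 + 174*(-51))/99577 = (174 - √51 - 8874)*(1/99577) = (-8700 - √51)*(1/99577) = -8700/99577 - √51/99577 ≈ -0.087441)
z/69665 = (-8700/99577 - √51/99577)/69665 = (-8700/99577 - √51/99577)*(1/69665) = -1740/1387406341 - √51/6937031705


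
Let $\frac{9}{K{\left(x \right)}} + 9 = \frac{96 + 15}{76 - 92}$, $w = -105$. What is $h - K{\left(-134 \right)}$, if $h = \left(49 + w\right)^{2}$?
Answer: $\frac{266608}{85} \approx 3136.6$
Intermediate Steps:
$h = 3136$ ($h = \left(49 - 105\right)^{2} = \left(-56\right)^{2} = 3136$)
$K{\left(x \right)} = - \frac{48}{85}$ ($K{\left(x \right)} = \frac{9}{-9 + \frac{96 + 15}{76 - 92}} = \frac{9}{-9 + \frac{111}{-16}} = \frac{9}{-9 + 111 \left(- \frac{1}{16}\right)} = \frac{9}{-9 - \frac{111}{16}} = \frac{9}{- \frac{255}{16}} = 9 \left(- \frac{16}{255}\right) = - \frac{48}{85}$)
$h - K{\left(-134 \right)} = 3136 - - \frac{48}{85} = 3136 + \frac{48}{85} = \frac{266608}{85}$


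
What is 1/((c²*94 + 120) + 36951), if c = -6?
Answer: 1/40455 ≈ 2.4719e-5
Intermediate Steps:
1/((c²*94 + 120) + 36951) = 1/(((-6)²*94 + 120) + 36951) = 1/((36*94 + 120) + 36951) = 1/((3384 + 120) + 36951) = 1/(3504 + 36951) = 1/40455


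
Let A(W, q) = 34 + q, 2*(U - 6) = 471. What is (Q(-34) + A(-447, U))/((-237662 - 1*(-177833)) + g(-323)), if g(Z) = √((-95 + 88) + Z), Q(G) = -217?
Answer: -212121/216939974 - 39*I*√330/2386339714 ≈ -0.00097779 - 2.9689e-7*I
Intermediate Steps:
U = 483/2 (U = 6 + (½)*471 = 6 + 471/2 = 483/2 ≈ 241.50)
g(Z) = √(-7 + Z)
(Q(-34) + A(-447, U))/((-237662 - 1*(-177833)) + g(-323)) = (-217 + (34 + 483/2))/((-237662 - 1*(-177833)) + √(-7 - 323)) = (-217 + 551/2)/((-237662 + 177833) + √(-330)) = 117/(2*(-59829 + I*√330))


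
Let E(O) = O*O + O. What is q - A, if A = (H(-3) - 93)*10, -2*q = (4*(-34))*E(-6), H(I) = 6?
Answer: 2910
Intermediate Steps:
E(O) = O + O**2 (E(O) = O**2 + O = O + O**2)
q = 2040 (q = -4*(-34)*(-6*(1 - 6))/2 = -(-68)*(-6*(-5)) = -(-68)*30 = -1/2*(-4080) = 2040)
A = -870 (A = (6 - 93)*10 = -87*10 = -870)
q - A = 2040 - 1*(-870) = 2040 + 870 = 2910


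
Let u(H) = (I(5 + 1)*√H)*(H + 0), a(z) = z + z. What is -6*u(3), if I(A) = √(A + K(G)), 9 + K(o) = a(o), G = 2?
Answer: -18*√3 ≈ -31.177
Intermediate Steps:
a(z) = 2*z
K(o) = -9 + 2*o
I(A) = √(-5 + A) (I(A) = √(A + (-9 + 2*2)) = √(A + (-9 + 4)) = √(A - 5) = √(-5 + A))
u(H) = H^(3/2) (u(H) = (√(-5 + (5 + 1))*√H)*(H + 0) = (√(-5 + 6)*√H)*H = (√1*√H)*H = (1*√H)*H = √H*H = H^(3/2))
-6*u(3) = -18*√3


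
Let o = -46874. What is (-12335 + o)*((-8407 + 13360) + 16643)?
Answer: -1278677564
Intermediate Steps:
(-12335 + o)*((-8407 + 13360) + 16643) = (-12335 - 46874)*((-8407 + 13360) + 16643) = -59209*(4953 + 16643) = -59209*21596 = -1278677564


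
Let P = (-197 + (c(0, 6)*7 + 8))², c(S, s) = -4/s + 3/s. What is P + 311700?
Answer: 12523081/36 ≈ 3.4786e+5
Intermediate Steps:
c(S, s) = -1/s
P = 1301881/36 (P = (-197 + (-1/6*7 + 8))² = (-197 + (-1*⅙*7 + 8))² = (-197 + (-⅙*7 + 8))² = (-197 + (-7/6 + 8))² = (-197 + 41/6)² = (-1141/6)² = 1301881/36 ≈ 36163.)
P + 311700 = 1301881/36 + 311700 = 12523081/36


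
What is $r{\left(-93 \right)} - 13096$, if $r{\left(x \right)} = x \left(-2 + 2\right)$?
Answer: $-13096$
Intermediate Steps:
$r{\left(x \right)} = 0$ ($r{\left(x \right)} = x 0 = 0$)
$r{\left(-93 \right)} - 13096 = 0 - 13096 = -13096$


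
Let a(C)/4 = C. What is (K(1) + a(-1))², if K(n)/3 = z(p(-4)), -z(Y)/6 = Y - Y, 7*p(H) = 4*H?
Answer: 16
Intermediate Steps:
p(H) = 4*H/7 (p(H) = (4*H)/7 = 4*H/7)
a(C) = 4*C
z(Y) = 0 (z(Y) = -6*(Y - Y) = -6*0 = 0)
K(n) = 0 (K(n) = 3*0 = 0)
(K(1) + a(-1))² = (0 + 4*(-1))² = (0 - 4)² = (-4)² = 16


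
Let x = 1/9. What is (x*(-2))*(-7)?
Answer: 14/9 ≈ 1.5556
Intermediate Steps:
x = ⅑ ≈ 0.11111
(x*(-2))*(-7) = ((⅑)*(-2))*(-7) = -2/9*(-7) = 14/9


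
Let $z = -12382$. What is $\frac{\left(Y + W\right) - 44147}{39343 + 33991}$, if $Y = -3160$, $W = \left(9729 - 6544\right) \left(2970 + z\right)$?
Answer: $- \frac{30024527}{73334} \approx -409.42$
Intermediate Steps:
$W = -29977220$ ($W = \left(9729 - 6544\right) \left(2970 - 12382\right) = 3185 \left(-9412\right) = -29977220$)
$\frac{\left(Y + W\right) - 44147}{39343 + 33991} = \frac{\left(-3160 - 29977220\right) - 44147}{39343 + 33991} = \frac{-29980380 - 44147}{73334} = \left(-30024527\right) \frac{1}{73334} = - \frac{30024527}{73334}$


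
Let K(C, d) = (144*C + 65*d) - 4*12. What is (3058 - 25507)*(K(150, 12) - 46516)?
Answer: 542906616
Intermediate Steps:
K(C, d) = -48 + 65*d + 144*C (K(C, d) = (65*d + 144*C) - 48 = -48 + 65*d + 144*C)
(3058 - 25507)*(K(150, 12) - 46516) = (3058 - 25507)*((-48 + 65*12 + 144*150) - 46516) = -22449*((-48 + 780 + 21600) - 46516) = -22449*(22332 - 46516) = -22449*(-24184) = 542906616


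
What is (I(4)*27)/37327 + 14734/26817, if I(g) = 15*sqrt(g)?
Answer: 571697788/1000998159 ≈ 0.57113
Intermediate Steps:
(I(4)*27)/37327 + 14734/26817 = ((15*sqrt(4))*27)/37327 + 14734/26817 = ((15*2)*27)*(1/37327) + 14734*(1/26817) = (30*27)*(1/37327) + 14734/26817 = 810*(1/37327) + 14734/26817 = 810/37327 + 14734/26817 = 571697788/1000998159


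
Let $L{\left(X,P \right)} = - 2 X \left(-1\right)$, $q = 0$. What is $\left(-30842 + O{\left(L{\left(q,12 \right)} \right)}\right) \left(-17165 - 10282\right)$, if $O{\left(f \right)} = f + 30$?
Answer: $845696964$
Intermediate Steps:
$L{\left(X,P \right)} = 2 X$
$O{\left(f \right)} = 30 + f$
$\left(-30842 + O{\left(L{\left(q,12 \right)} \right)}\right) \left(-17165 - 10282\right) = \left(-30842 + \left(30 + 2 \cdot 0\right)\right) \left(-17165 - 10282\right) = \left(-30842 + \left(30 + 0\right)\right) \left(-27447\right) = \left(-30842 + 30\right) \left(-27447\right) = \left(-30812\right) \left(-27447\right) = 845696964$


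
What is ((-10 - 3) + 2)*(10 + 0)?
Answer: -110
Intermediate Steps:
((-10 - 3) + 2)*(10 + 0) = (-13 + 2)*10 = -11*10 = -110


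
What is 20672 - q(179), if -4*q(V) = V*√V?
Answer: 20672 + 179*√179/4 ≈ 21271.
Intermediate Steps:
q(V) = -V^(3/2)/4 (q(V) = -V*√V/4 = -V^(3/2)/4)
20672 - q(179) = 20672 - (-1)*179^(3/2)/4 = 20672 - (-1)*179*√179/4 = 20672 - (-179)*√179/4 = 20672 + 179*√179/4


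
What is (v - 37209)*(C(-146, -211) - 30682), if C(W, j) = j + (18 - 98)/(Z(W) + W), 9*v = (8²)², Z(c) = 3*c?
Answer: 745979385515/657 ≈ 1.1354e+9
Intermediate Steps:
v = 4096/9 (v = (8²)²/9 = (⅑)*64² = (⅑)*4096 = 4096/9 ≈ 455.11)
C(W, j) = j - 20/W (C(W, j) = j + (18 - 98)/(3*W + W) = j - 80*1/(4*W) = j - 20/W)
(v - 37209)*(C(-146, -211) - 30682) = (4096/9 - 37209)*((-211 - 20/(-146)) - 30682) = -330785*((-211 - 20*(-1/146)) - 30682)/9 = -330785*((-211 + 10/73) - 30682)/9 = -330785*(-15393/73 - 30682)/9 = -330785/9*(-2255179/73) = 745979385515/657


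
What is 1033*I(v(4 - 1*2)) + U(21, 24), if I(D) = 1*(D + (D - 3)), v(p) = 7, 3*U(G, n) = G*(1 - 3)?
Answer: 11349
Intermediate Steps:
U(G, n) = -2*G/3 (U(G, n) = (G*(1 - 3))/3 = (G*(-2))/3 = (-2*G)/3 = -2*G/3)
I(D) = -3 + 2*D (I(D) = 1*(D + (-3 + D)) = 1*(-3 + 2*D) = -3 + 2*D)
1033*I(v(4 - 1*2)) + U(21, 24) = 1033*(-3 + 2*7) - 2/3*21 = 1033*(-3 + 14) - 14 = 1033*11 - 14 = 11363 - 14 = 11349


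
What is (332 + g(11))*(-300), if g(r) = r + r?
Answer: -106200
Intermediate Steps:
g(r) = 2*r
(332 + g(11))*(-300) = (332 + 2*11)*(-300) = (332 + 22)*(-300) = 354*(-300) = -106200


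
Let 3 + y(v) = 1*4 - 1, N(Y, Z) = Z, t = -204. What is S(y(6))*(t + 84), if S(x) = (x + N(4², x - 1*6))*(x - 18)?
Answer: -12960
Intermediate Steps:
y(v) = 0 (y(v) = -3 + (1*4 - 1) = -3 + (4 - 1) = -3 + 3 = 0)
S(x) = (-18 + x)*(-6 + 2*x) (S(x) = (x + (x - 1*6))*(x - 18) = (x + (x - 6))*(-18 + x) = (x + (-6 + x))*(-18 + x) = (-6 + 2*x)*(-18 + x) = (-18 + x)*(-6 + 2*x))
S(y(6))*(t + 84) = (108 - 42*0 + 2*0²)*(-204 + 84) = (108 + 0 + 2*0)*(-120) = (108 + 0 + 0)*(-120) = 108*(-120) = -12960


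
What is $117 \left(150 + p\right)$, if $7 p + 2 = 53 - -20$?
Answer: $\frac{131157}{7} \approx 18737.0$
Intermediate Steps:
$p = \frac{71}{7}$ ($p = - \frac{2}{7} + \frac{53 - -20}{7} = - \frac{2}{7} + \frac{53 + 20}{7} = - \frac{2}{7} + \frac{1}{7} \cdot 73 = - \frac{2}{7} + \frac{73}{7} = \frac{71}{7} \approx 10.143$)
$117 \left(150 + p\right) = 117 \left(150 + \frac{71}{7}\right) = 117 \cdot \frac{1121}{7} = \frac{131157}{7}$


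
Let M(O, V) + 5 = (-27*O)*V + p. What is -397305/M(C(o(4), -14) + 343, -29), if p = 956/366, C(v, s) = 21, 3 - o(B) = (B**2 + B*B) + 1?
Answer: -72706815/52156759 ≈ -1.3940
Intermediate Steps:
o(B) = 2 - 2*B**2 (o(B) = 3 - ((B**2 + B*B) + 1) = 3 - ((B**2 + B**2) + 1) = 3 - (2*B**2 + 1) = 3 - (1 + 2*B**2) = 3 + (-1 - 2*B**2) = 2 - 2*B**2)
p = 478/183 (p = 956*(1/366) = 478/183 ≈ 2.6120)
M(O, V) = -437/183 - 27*O*V (M(O, V) = -5 + ((-27*O)*V + 478/183) = -5 + (-27*O*V + 478/183) = -5 + (478/183 - 27*O*V) = -437/183 - 27*O*V)
-397305/M(C(o(4), -14) + 343, -29) = -397305/(-437/183 - 27*(21 + 343)*(-29)) = -397305/(-437/183 - 27*364*(-29)) = -397305/(-437/183 + 285012) = -397305/52156759/183 = -397305*183/52156759 = -72706815/52156759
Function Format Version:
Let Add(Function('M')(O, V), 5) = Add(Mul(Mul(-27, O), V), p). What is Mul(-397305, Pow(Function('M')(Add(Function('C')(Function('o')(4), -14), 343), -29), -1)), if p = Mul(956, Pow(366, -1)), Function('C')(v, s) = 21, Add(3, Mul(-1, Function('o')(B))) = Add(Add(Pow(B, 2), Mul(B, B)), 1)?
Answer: Rational(-72706815, 52156759) ≈ -1.3940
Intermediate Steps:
Function('o')(B) = Add(2, Mul(-2, Pow(B, 2))) (Function('o')(B) = Add(3, Mul(-1, Add(Add(Pow(B, 2), Mul(B, B)), 1))) = Add(3, Mul(-1, Add(Add(Pow(B, 2), Pow(B, 2)), 1))) = Add(3, Mul(-1, Add(Mul(2, Pow(B, 2)), 1))) = Add(3, Mul(-1, Add(1, Mul(2, Pow(B, 2))))) = Add(3, Add(-1, Mul(-2, Pow(B, 2)))) = Add(2, Mul(-2, Pow(B, 2))))
p = Rational(478, 183) (p = Mul(956, Rational(1, 366)) = Rational(478, 183) ≈ 2.6120)
Function('M')(O, V) = Add(Rational(-437, 183), Mul(-27, O, V)) (Function('M')(O, V) = Add(-5, Add(Mul(Mul(-27, O), V), Rational(478, 183))) = Add(-5, Add(Mul(-27, O, V), Rational(478, 183))) = Add(-5, Add(Rational(478, 183), Mul(-27, O, V))) = Add(Rational(-437, 183), Mul(-27, O, V)))
Mul(-397305, Pow(Function('M')(Add(Function('C')(Function('o')(4), -14), 343), -29), -1)) = Mul(-397305, Pow(Add(Rational(-437, 183), Mul(-27, Add(21, 343), -29)), -1)) = Mul(-397305, Pow(Add(Rational(-437, 183), Mul(-27, 364, -29)), -1)) = Mul(-397305, Pow(Add(Rational(-437, 183), 285012), -1)) = Mul(-397305, Pow(Rational(52156759, 183), -1)) = Mul(-397305, Rational(183, 52156759)) = Rational(-72706815, 52156759)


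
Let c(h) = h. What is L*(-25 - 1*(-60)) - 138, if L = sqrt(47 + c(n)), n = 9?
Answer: -138 + 70*sqrt(14) ≈ 123.92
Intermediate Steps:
L = 2*sqrt(14) (L = sqrt(47 + 9) = sqrt(56) = 2*sqrt(14) ≈ 7.4833)
L*(-25 - 1*(-60)) - 138 = (2*sqrt(14))*(-25 - 1*(-60)) - 138 = (2*sqrt(14))*(-25 + 60) - 138 = (2*sqrt(14))*35 - 138 = 70*sqrt(14) - 138 = -138 + 70*sqrt(14)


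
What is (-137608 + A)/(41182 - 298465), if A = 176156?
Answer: -38548/257283 ≈ -0.14983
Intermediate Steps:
(-137608 + A)/(41182 - 298465) = (-137608 + 176156)/(41182 - 298465) = 38548/(-257283) = 38548*(-1/257283) = -38548/257283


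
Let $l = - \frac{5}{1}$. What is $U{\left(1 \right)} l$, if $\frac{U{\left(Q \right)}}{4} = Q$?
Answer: $-20$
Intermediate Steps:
$U{\left(Q \right)} = 4 Q$
$l = -5$ ($l = \left(-5\right) 1 = -5$)
$U{\left(1 \right)} l = 4 \cdot 1 \left(-5\right) = 4 \left(-5\right) = -20$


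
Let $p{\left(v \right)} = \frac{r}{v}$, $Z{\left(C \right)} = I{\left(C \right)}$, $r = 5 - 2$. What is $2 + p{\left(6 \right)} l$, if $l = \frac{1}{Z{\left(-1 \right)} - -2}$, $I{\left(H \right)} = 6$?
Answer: $\frac{33}{16} \approx 2.0625$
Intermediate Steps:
$r = 3$ ($r = 5 - 2 = 3$)
$Z{\left(C \right)} = 6$
$l = \frac{1}{8}$ ($l = \frac{1}{6 - -2} = \frac{1}{6 + \left(3 - 1\right)} = \frac{1}{6 + 2} = \frac{1}{8} \approx 0.125$)
$p{\left(v \right)} = \frac{3}{v}$
$2 + p{\left(6 \right)} l = 2 + \frac{3}{6} \cdot \frac{1}{8} = 2 + 3 \cdot \frac{1}{6} \cdot \frac{1}{8} = 2 + \frac{1}{2} \cdot \frac{1}{8} = 2 + \frac{1}{16} = \frac{33}{16}$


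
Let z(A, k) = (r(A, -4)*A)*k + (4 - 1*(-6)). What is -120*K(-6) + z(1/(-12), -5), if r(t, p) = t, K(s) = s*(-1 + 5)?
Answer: 416155/144 ≈ 2890.0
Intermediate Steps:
K(s) = 4*s (K(s) = s*4 = 4*s)
z(A, k) = 10 + k*A**2 (z(A, k) = (A*A)*k + (4 - 1*(-6)) = A**2*k + (4 + 6) = k*A**2 + 10 = 10 + k*A**2)
-120*K(-6) + z(1/(-12), -5) = -480*(-6) + (10 - 5*(1/(-12))**2) = -120*(-24) + (10 - 5*(-1/12)**2) = 2880 + (10 - 5*1/144) = 2880 + (10 - 5/144) = 2880 + 1435/144 = 416155/144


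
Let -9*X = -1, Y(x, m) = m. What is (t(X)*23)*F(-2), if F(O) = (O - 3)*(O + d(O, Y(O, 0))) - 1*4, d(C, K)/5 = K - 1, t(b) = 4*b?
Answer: 2852/9 ≈ 316.89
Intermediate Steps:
X = 1/9 (X = -1/9*(-1) = 1/9 ≈ 0.11111)
d(C, K) = -5 + 5*K (d(C, K) = 5*(K - 1) = 5*(-1 + K) = -5 + 5*K)
F(O) = -4 + (-5 + O)*(-3 + O) (F(O) = (O - 3)*(O + (-5 + 5*0)) - 1*4 = (-3 + O)*(O + (-5 + 0)) - 4 = (-3 + O)*(O - 5) - 4 = (-3 + O)*(-5 + O) - 4 = (-5 + O)*(-3 + O) - 4 = -4 + (-5 + O)*(-3 + O))
(t(X)*23)*F(-2) = ((4*(1/9))*23)*(11 + (-2)**2 - 8*(-2)) = ((4/9)*23)*(11 + 4 + 16) = (92/9)*31 = 2852/9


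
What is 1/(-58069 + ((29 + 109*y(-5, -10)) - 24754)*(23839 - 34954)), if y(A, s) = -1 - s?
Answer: 1/263856491 ≈ 3.7899e-9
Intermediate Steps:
1/(-58069 + ((29 + 109*y(-5, -10)) - 24754)*(23839 - 34954)) = 1/(-58069 + ((29 + 109*(-1 - 1*(-10))) - 24754)*(23839 - 34954)) = 1/(-58069 + ((29 + 109*(-1 + 10)) - 24754)*(-11115)) = 1/(-58069 + ((29 + 109*9) - 24754)*(-11115)) = 1/(-58069 + ((29 + 981) - 24754)*(-11115)) = 1/(-58069 + (1010 - 24754)*(-11115)) = 1/(-58069 - 23744*(-11115)) = 1/(-58069 + 263914560) = 1/263856491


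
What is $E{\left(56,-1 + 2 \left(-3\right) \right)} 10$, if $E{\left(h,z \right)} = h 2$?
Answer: $1120$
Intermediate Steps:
$E{\left(h,z \right)} = 2 h$
$E{\left(56,-1 + 2 \left(-3\right) \right)} 10 = 2 \cdot 56 \cdot 10 = 112 \cdot 10 = 1120$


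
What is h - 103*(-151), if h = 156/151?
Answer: 2348659/151 ≈ 15554.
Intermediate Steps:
h = 156/151 (h = 156*(1/151) = 156/151 ≈ 1.0331)
h - 103*(-151) = 156/151 - 103*(-151) = 156/151 + 15553 = 2348659/151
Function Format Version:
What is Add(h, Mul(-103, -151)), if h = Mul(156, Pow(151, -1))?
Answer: Rational(2348659, 151) ≈ 15554.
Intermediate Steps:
h = Rational(156, 151) (h = Mul(156, Rational(1, 151)) = Rational(156, 151) ≈ 1.0331)
Add(h, Mul(-103, -151)) = Add(Rational(156, 151), Mul(-103, -151)) = Add(Rational(156, 151), 15553) = Rational(2348659, 151)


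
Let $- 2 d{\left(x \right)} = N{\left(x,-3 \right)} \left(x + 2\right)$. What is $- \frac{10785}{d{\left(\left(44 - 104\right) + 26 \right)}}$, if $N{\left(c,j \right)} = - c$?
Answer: $- \frac{10785}{544} \approx -19.825$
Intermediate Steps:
$d{\left(x \right)} = \frac{x \left(2 + x\right)}{2}$ ($d{\left(x \right)} = - \frac{- x \left(x + 2\right)}{2} = - \frac{- x \left(2 + x\right)}{2} = - \frac{\left(-1\right) x \left(2 + x\right)}{2} = \frac{x \left(2 + x\right)}{2}$)
$- \frac{10785}{d{\left(\left(44 - 104\right) + 26 \right)}} = - \frac{10785}{\frac{1}{2} \left(\left(44 - 104\right) + 26\right) \left(2 + \left(\left(44 - 104\right) + 26\right)\right)} = - \frac{10785}{\frac{1}{2} \left(-60 + 26\right) \left(2 + \left(-60 + 26\right)\right)} = - \frac{10785}{\frac{1}{2} \left(-34\right) \left(2 - 34\right)} = - \frac{10785}{\frac{1}{2} \left(-34\right) \left(-32\right)} = - \frac{10785}{544}$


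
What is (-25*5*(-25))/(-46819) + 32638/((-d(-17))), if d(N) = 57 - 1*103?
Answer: 763967386/1076837 ≈ 709.46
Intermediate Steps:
d(N) = -46 (d(N) = 57 - 103 = -46)
(-25*5*(-25))/(-46819) + 32638/((-d(-17))) = (-25*5*(-25))/(-46819) + 32638/((-1*(-46))) = -125*(-25)*(-1/46819) + 32638/46 = 3125*(-1/46819) + 32638*(1/46) = -3125/46819 + 16319/23 = 763967386/1076837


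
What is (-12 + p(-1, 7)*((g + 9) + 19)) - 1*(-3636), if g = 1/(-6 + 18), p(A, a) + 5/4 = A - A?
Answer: 172267/48 ≈ 3588.9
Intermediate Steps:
p(A, a) = -5/4 (p(A, a) = -5/4 + (A - A) = -5/4 + 0 = -5/4)
g = 1/12 ≈ 0.083333
(-12 + p(-1, 7)*((g + 9) + 19)) - 1*(-3636) = (-12 - 5*((1/12 + 9) + 19)/4) - 1*(-3636) = (-12 - 5*(109/12 + 19)/4) + 3636 = (-12 - 5/4*337/12) + 3636 = (-12 - 1685/48) + 3636 = -2261/48 + 3636 = 172267/48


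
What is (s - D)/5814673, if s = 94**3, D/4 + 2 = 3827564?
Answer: -14479664/5814673 ≈ -2.4902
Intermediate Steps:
D = 15310248 (D = -8 + 4*3827564 = -8 + 15310256 = 15310248)
s = 830584
(s - D)/5814673 = (830584 - 1*15310248)/5814673 = (830584 - 15310248)*(1/5814673) = -14479664*1/5814673 = -14479664/5814673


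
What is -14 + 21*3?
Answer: 49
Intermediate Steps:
-14 + 21*3 = -14 + 63 = 49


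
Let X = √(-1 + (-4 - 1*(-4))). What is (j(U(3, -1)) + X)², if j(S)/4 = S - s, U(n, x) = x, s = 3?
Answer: (16 - I)² ≈ 255.0 - 32.0*I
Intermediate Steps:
X = I (X = √(-1 + (-4 + 4)) = √(-1 + 0) = √(-1) = I ≈ 1.0*I)
j(S) = -12 + 4*S (j(S) = 4*(S - 1*3) = 4*(S - 3) = 4*(-3 + S) = -12 + 4*S)
(j(U(3, -1)) + X)² = ((-12 + 4*(-1)) + I)² = ((-12 - 4) + I)² = (-16 + I)²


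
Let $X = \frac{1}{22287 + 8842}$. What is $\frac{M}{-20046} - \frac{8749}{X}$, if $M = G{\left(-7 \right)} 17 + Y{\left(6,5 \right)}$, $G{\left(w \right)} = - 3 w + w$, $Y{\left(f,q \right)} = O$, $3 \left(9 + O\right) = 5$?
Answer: $- \frac{8189220616195}{30069} \approx -2.7235 \cdot 10^{8}$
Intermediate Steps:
$O = - \frac{22}{3}$ ($O = -9 + \frac{1}{3} \cdot 5 = -9 + \frac{5}{3} = - \frac{22}{3} \approx -7.3333$)
$Y{\left(f,q \right)} = - \frac{22}{3}$
$G{\left(w \right)} = - 2 w$
$X = \frac{1}{31129} \approx 3.2124 \cdot 10^{-5}$
$M = \frac{692}{3}$ ($M = \left(-2\right) \left(-7\right) 17 - \frac{22}{3} = 14 \cdot 17 - \frac{22}{3} = 238 - \frac{22}{3} = \frac{692}{3} \approx 230.67$)
$\frac{M}{-20046} - \frac{8749}{X} = \frac{692}{3 \left(-20046\right)} - 8749 \frac{1}{\frac{1}{31129}} = \frac{692}{3} \left(- \frac{1}{20046}\right) - 272347621 = - \frac{346}{30069} - 272347621 = - \frac{8189220616195}{30069}$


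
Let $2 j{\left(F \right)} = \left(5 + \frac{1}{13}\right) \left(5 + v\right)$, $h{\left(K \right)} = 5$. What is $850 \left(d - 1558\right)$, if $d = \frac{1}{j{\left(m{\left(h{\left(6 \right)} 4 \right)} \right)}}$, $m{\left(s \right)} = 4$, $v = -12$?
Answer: $- \frac{305924350}{231} \approx -1.3243 \cdot 10^{6}$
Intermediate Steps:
$j{\left(F \right)} = - \frac{231}{13}$ ($j{\left(F \right)} = \frac{\left(5 + \frac{1}{13}\right) \left(5 - 12\right)}{2} = \frac{\left(5 + \frac{1}{13}\right) \left(-7\right)}{2} = \frac{\frac{66}{13} \left(-7\right)}{2} = \frac{1}{2} \left(- \frac{462}{13}\right) = - \frac{231}{13}$)
$d = - \frac{13}{231}$ ($d = \frac{1}{- \frac{231}{13}} = - \frac{13}{231} \approx -0.056277$)
$850 \left(d - 1558\right) = 850 \left(- \frac{13}{231} - 1558\right) = 850 \left(- \frac{359911}{231}\right) = - \frac{305924350}{231}$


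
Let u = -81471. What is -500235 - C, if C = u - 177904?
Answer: -240860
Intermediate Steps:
C = -259375 (C = -81471 - 177904 = -259375)
-500235 - C = -500235 - 1*(-259375) = -500235 + 259375 = -240860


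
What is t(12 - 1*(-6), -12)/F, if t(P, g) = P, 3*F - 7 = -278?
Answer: -54/271 ≈ -0.19926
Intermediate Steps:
F = -271/3 (F = 7/3 + (1/3)*(-278) = 7/3 - 278/3 = -271/3 ≈ -90.333)
t(12 - 1*(-6), -12)/F = (12 - 1*(-6))/(-271/3) = (12 + 6)*(-3/271) = 18*(-3/271) = -54/271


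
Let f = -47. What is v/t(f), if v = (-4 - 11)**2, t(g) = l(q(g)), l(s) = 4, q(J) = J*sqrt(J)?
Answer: 225/4 ≈ 56.250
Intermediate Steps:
q(J) = J**(3/2)
t(g) = 4
v = 225 (v = (-15)**2 = 225)
v/t(f) = 225/4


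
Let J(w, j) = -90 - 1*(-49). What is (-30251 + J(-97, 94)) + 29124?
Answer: -1168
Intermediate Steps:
J(w, j) = -41 (J(w, j) = -90 + 49 = -41)
(-30251 + J(-97, 94)) + 29124 = (-30251 - 41) + 29124 = -30292 + 29124 = -1168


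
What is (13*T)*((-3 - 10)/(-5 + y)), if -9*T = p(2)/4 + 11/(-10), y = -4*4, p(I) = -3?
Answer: 6253/3780 ≈ 1.6542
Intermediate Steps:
y = -16
T = 37/180 (T = -(-3/4 + 11/(-10))/9 = -(-3*¼ + 11*(-⅒))/9 = -(-¾ - 11/10)/9 = -⅑*(-37/20) = 37/180 ≈ 0.20556)
(13*T)*((-3 - 10)/(-5 + y)) = (13*(37/180))*((-3 - 10)/(-5 - 16)) = 481*(-13/(-21))/180 = 481*(-13*(-1/21))/180 = (481/180)*(13/21) = 6253/3780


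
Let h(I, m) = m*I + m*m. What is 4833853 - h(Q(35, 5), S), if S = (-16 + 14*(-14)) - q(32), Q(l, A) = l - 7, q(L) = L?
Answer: 4781149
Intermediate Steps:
Q(l, A) = -7 + l
S = -244 (S = (-16 + 14*(-14)) - 1*32 = (-16 - 196) - 32 = -212 - 32 = -244)
h(I, m) = m**2 + I*m (h(I, m) = I*m + m**2 = m**2 + I*m)
4833853 - h(Q(35, 5), S) = 4833853 - (-244)*((-7 + 35) - 244) = 4833853 - (-244)*(28 - 244) = 4833853 - (-244)*(-216) = 4833853 - 1*52704 = 4833853 - 52704 = 4781149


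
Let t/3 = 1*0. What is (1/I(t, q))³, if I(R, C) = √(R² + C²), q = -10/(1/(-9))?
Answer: 1/729000 ≈ 1.3717e-6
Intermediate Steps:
q = 90 (q = -10/(-⅑) = -10*(-9) = 90)
t = 0 (t = 3*(1*0) = 3*0 = 0)
I(R, C) = √(C² + R²)
(1/I(t, q))³ = (1/(√(90² + 0²)))³ = (1/(√(8100 + 0)))³ = (1/(√8100))³ = (1/90)³ = 1/729000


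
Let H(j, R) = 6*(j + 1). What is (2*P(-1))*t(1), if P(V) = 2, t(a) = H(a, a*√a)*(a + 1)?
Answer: 96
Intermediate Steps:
H(j, R) = 6 + 6*j (H(j, R) = 6*(1 + j) = 6 + 6*j)
t(a) = (1 + a)*(6 + 6*a) (t(a) = (6 + 6*a)*(a + 1) = (6 + 6*a)*(1 + a) = (1 + a)*(6 + 6*a))
(2*P(-1))*t(1) = (2*2)*(6*(1 + 1)²) = 4*(6*2²) = 4*(6*4) = 4*24 = 96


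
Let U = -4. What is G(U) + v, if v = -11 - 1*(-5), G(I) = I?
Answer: -10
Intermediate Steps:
v = -6 (v = -11 + 5 = -6)
G(U) + v = -4 - 6 = -10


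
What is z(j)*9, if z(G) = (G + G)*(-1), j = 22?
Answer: -396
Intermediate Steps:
z(G) = -2*G (z(G) = (2*G)*(-1) = -2*G)
z(j)*9 = -2*22*9 = -44*9 = -396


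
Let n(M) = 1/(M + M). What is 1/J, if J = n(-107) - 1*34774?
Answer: -214/7441637 ≈ -2.8757e-5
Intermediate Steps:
n(M) = 1/(2*M)
J = -7441637/214 (J = (½)/(-107) - 1*34774 = (½)*(-1/107) - 34774 = -1/214 - 34774 = -7441637/214 ≈ -34774.)
1/J = 1/(-7441637/214) = -214/7441637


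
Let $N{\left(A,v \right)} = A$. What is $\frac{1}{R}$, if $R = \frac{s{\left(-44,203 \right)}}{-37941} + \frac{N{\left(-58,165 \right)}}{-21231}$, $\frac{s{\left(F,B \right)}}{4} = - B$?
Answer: $\frac{268508457}{6480050} \approx 41.436$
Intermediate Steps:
$s{\left(F,B \right)} = - 4 B$ ($s{\left(F,B \right)} = 4 \left(- B\right) = - 4 B$)
$R = \frac{6480050}{268508457}$ ($R = \frac{\left(-4\right) 203}{-37941} - \frac{58}{-21231} = \left(-812\right) \left(- \frac{1}{37941}\right) - - \frac{58}{21231} = \frac{812}{37941} + \frac{58}{21231} = \frac{6480050}{268508457} \approx 0.024134$)
$\frac{1}{R} = \frac{1}{\frac{6480050}{268508457}} = \frac{268508457}{6480050}$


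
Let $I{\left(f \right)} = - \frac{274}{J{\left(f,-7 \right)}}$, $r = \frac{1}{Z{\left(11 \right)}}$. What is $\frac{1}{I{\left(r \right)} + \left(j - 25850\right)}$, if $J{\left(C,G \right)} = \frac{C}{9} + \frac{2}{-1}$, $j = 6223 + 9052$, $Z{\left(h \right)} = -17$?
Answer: $- \frac{307}{3204603} \approx -9.58 \cdot 10^{-5}$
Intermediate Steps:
$j = 15275$
$r = - \frac{1}{17}$ ($r = \frac{1}{-17} = - \frac{1}{17} \approx -0.058824$)
$J{\left(C,G \right)} = -2 + \frac{C}{9}$ ($J{\left(C,G \right)} = C \frac{1}{9} + 2 \left(-1\right) = \frac{C}{9} - 2 = -2 + \frac{C}{9}$)
$I{\left(f \right)} = - \frac{274}{-2 + \frac{f}{9}}$
$\frac{1}{I{\left(r \right)} + \left(j - 25850\right)} = \frac{1}{- \frac{2466}{-18 - \frac{1}{17}} + \left(15275 - 25850\right)} = \frac{1}{- \frac{2466}{- \frac{307}{17}} - 10575} = \frac{1}{\left(-2466\right) \left(- \frac{17}{307}\right) - 10575} = \frac{1}{\frac{41922}{307} - 10575} = \frac{1}{- \frac{3204603}{307}} = - \frac{307}{3204603}$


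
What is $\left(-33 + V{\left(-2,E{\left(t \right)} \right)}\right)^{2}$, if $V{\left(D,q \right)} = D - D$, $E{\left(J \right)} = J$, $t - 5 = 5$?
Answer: $1089$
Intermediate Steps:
$t = 10$ ($t = 5 + 5 = 10$)
$V{\left(D,q \right)} = 0$
$\left(-33 + V{\left(-2,E{\left(t \right)} \right)}\right)^{2} = \left(-33 + 0\right)^{2} = \left(-33\right)^{2} = 1089$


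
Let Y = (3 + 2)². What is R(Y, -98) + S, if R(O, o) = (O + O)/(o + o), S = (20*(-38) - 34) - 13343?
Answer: -1385451/98 ≈ -14137.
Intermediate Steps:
S = -14137 (S = (-760 - 34) - 13343 = -794 - 13343 = -14137)
Y = 25 (Y = 5² = 25)
R(O, o) = O/o (R(O, o) = (2*O)/((2*o)) = (2*O)*(1/(2*o)) = O/o)
R(Y, -98) + S = 25/(-98) - 14137 = 25*(-1/98) - 14137 = -25/98 - 14137 = -1385451/98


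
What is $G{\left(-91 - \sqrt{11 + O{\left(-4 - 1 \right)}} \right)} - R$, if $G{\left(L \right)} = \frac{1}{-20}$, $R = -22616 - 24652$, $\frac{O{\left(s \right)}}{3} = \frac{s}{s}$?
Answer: $\frac{945359}{20} \approx 47268.0$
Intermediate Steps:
$O{\left(s \right)} = 3$ ($O{\left(s \right)} = 3 \frac{s}{s} = 3 \cdot 1 = 3$)
$R = -47268$
$G{\left(L \right)} = - \frac{1}{20}$
$G{\left(-91 - \sqrt{11 + O{\left(-4 - 1 \right)}} \right)} - R = - \frac{1}{20} - -47268 = - \frac{1}{20} + 47268 = \frac{945359}{20}$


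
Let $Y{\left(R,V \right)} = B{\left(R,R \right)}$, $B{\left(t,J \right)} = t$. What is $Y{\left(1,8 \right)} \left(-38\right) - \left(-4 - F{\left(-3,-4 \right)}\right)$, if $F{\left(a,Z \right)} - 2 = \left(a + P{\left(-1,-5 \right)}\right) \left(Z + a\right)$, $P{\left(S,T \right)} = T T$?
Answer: $-186$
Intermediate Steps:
$P{\left(S,T \right)} = T^{2}$
$Y{\left(R,V \right)} = R$
$F{\left(a,Z \right)} = 2 + \left(25 + a\right) \left(Z + a\right)$ ($F{\left(a,Z \right)} = 2 + \left(a + \left(-5\right)^{2}\right) \left(Z + a\right) = 2 + \left(a + 25\right) \left(Z + a\right) = 2 + \left(25 + a\right) \left(Z + a\right)$)
$Y{\left(1,8 \right)} \left(-38\right) - \left(-4 - F{\left(-3,-4 \right)}\right) = 1 \left(-38\right) + \left(\left(11 + \left(2 + \left(-3\right)^{2} + 25 \left(-4\right) + 25 \left(-3\right) - -12\right)\right) - 7\right) = -38 + \left(\left(11 + \left(2 + 9 - 100 - 75 + 12\right)\right) - 7\right) = -38 + \left(\left(11 - 152\right) - 7\right) = -38 - 148 = -186$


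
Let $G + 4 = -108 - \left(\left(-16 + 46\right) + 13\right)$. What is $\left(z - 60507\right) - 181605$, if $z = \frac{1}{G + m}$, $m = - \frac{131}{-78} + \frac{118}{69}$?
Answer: $- \frac{21950600854}{90663} \approx -2.4211 \cdot 10^{5}$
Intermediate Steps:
$m = \frac{2027}{598}$ ($m = \left(-131\right) \left(- \frac{1}{78}\right) + 118 \cdot \frac{1}{69} = \frac{131}{78} + \frac{118}{69} = \frac{2027}{598} \approx 3.3896$)
$G = -155$ ($G = -4 - 151 = -155$)
$z = - \frac{598}{90663}$ ($z = \frac{1}{-155 + \frac{2027}{598}} = \frac{1}{- \frac{90663}{598}} = - \frac{598}{90663} \approx -0.0065959$)
$\left(z - 60507\right) - 181605 = \left(- \frac{598}{90663} - 60507\right) - 181605 = - \frac{5485746739}{90663} - 181605 = - \frac{21950600854}{90663}$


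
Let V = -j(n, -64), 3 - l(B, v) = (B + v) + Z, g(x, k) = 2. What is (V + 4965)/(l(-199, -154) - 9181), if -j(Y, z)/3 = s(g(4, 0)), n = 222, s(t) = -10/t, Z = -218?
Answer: -1650/2869 ≈ -0.57511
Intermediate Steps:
j(Y, z) = 15 (j(Y, z) = -(-30)/2 = -3*(-5) = 15)
l(B, v) = 221 - B - v (l(B, v) = 3 - ((B + v) - 218) = 3 - (-218 + B + v) = 3 + (218 - B - v) = 221 - B - v)
V = -15 (V = -1*15 = -15)
(V + 4965)/(l(-199, -154) - 9181) = (-15 + 4965)/((221 - 1*(-199) - 1*(-154)) - 9181) = 4950/((221 + 199 + 154) - 9181) = 4950/(574 - 9181) = 4950/(-8607) = 4950*(-1/8607) = -1650/2869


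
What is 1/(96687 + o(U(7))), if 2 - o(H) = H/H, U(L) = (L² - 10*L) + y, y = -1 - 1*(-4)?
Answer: 1/96688 ≈ 1.0343e-5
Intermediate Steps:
y = 3 (y = -1 + 4 = 3)
U(L) = 3 + L² - 10*L (U(L) = (L² - 10*L) + 3 = 3 + L² - 10*L)
o(H) = 1 (o(H) = 2 - H/H = 2 - 1*1 = 2 - 1 = 1)
1/(96687 + o(U(7))) = 1/(96687 + 1) = 1/96688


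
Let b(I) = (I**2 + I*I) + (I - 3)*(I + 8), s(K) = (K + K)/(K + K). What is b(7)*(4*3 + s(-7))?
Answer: 2054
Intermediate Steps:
s(K) = 1 (s(K) = (2*K)/((2*K)) = (2*K)*(1/(2*K)) = 1)
b(I) = 2*I**2 + (-3 + I)*(8 + I) (b(I) = (I**2 + I**2) + (-3 + I)*(8 + I) = 2*I**2 + (-3 + I)*(8 + I))
b(7)*(4*3 + s(-7)) = (-24 + 3*7**2 + 5*7)*(4*3 + 1) = (-24 + 3*49 + 35)*(12 + 1) = (-24 + 147 + 35)*13 = 158*13 = 2054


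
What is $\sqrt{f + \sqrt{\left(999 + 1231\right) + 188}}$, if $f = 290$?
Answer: $\sqrt{290 + \sqrt{2418}} \approx 18.417$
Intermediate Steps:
$\sqrt{f + \sqrt{\left(999 + 1231\right) + 188}} = \sqrt{290 + \sqrt{\left(999 + 1231\right) + 188}} = \sqrt{290 + \sqrt{2230 + 188}} = \sqrt{290 + \sqrt{2418}}$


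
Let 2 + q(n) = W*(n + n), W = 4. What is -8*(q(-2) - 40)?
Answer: 464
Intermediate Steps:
q(n) = -2 + 8*n (q(n) = -2 + 4*(n + n) = -2 + 4*(2*n) = -2 + 8*n)
-8*(q(-2) - 40) = -8*((-2 + 8*(-2)) - 40) = -8*((-2 - 16) - 40) = -8*(-18 - 40) = -8*(-58) = 464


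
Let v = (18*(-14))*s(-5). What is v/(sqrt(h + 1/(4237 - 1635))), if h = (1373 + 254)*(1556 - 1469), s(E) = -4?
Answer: 1008*sqrt(958343918398)/368310499 ≈ 2.6792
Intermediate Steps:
h = 141549 (h = 1627*87 = 141549)
v = 1008 (v = (18*(-14))*(-4) = -252*(-4) = 1008)
v/(sqrt(h + 1/(4237 - 1635))) = 1008/(sqrt(141549 + 1/(4237 - 1635))) = 1008/(sqrt(141549 + 1/2602)) = 1008/(sqrt(368310499/2602)) = 1008/((sqrt(958343918398)/2602)) = 1008*(sqrt(958343918398)/368310499) = 1008*sqrt(958343918398)/368310499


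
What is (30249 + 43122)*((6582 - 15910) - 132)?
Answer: -694089660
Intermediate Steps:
(30249 + 43122)*((6582 - 15910) - 132) = 73371*(-9328 - 132) = 73371*(-9460) = -694089660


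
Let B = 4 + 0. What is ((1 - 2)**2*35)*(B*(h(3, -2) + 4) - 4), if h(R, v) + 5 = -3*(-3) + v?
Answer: 700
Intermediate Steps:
h(R, v) = 4 + v (h(R, v) = -5 + (-3*(-3) + v) = -5 + (9 + v) = 4 + v)
B = 4
((1 - 2)**2*35)*(B*(h(3, -2) + 4) - 4) = ((1 - 2)**2*35)*(4*((4 - 2) + 4) - 4) = ((-1)**2*35)*(4*(2 + 4) - 4) = (1*35)*(4*6 - 4) = 35*(24 - 4) = 35*20 = 700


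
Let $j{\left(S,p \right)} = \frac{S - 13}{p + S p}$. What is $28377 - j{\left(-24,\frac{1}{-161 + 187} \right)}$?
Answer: $\frac{651709}{23} \approx 28335.0$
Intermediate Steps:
$j{\left(S,p \right)} = \frac{-13 + S}{p + S p}$
$28377 - j{\left(-24,\frac{1}{-161 + 187} \right)} = 28377 - \frac{-13 - 24}{\frac{1}{-161 + 187} \left(1 - 24\right)} = 28377 - \frac{1}{\frac{1}{26}} \frac{1}{-23} \left(-37\right) = 28377 - \frac{1}{\frac{1}{26}} \left(- \frac{1}{23}\right) \left(-37\right) = 28377 - 26 \left(- \frac{1}{23}\right) \left(-37\right) = 28377 - \frac{962}{23} = \frac{651709}{23}$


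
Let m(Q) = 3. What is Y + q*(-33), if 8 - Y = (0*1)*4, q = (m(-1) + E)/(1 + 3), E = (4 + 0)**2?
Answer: -595/4 ≈ -148.75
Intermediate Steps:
E = 16 (E = 4**2 = 16)
q = 19/4 (q = (3 + 16)/(1 + 3) = 19/4 ≈ 4.7500)
Y = 8 (Y = 8 - 0*1*4 = 8 - 0*4 = 8 - 1*0 = 8 + 0 = 8)
Y + q*(-33) = 8 + (19/4)*(-33) = 8 - 627/4 = -595/4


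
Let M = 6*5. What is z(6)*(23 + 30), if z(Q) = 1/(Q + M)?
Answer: 53/36 ≈ 1.4722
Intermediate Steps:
M = 30
z(Q) = 1/(30 + Q) (z(Q) = 1/(Q + 30) = 1/(30 + Q))
z(6)*(23 + 30) = (23 + 30)/(30 + 6) = 53/36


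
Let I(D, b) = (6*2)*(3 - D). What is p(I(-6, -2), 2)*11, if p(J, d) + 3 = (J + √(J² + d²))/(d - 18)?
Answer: -429/4 - 11*√2917/8 ≈ -181.51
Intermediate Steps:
I(D, b) = 36 - 12*D (I(D, b) = 12*(3 - D) = 36 - 12*D)
p(J, d) = -3 + (J + √(J² + d²))/(-18 + d) (p(J, d) = -3 + (J + √(J² + d²))/(d - 18) = -3 + (J + √(J² + d²))/(-18 + d))
p(I(-6, -2), 2)*11 = ((54 + (36 - 12*(-6)) + √((36 - 12*(-6))² + 2²) - 3*2)/(-18 + 2))*11 = ((54 + (36 + 72) + √((36 + 72)² + 4) - 6)/(-16))*11 = -(54 + 108 + √(108² + 4) - 6)/16*11 = -(54 + 108 + √(11664 + 4) - 6)/16*11 = -(54 + 108 + √11668 - 6)/16*11 = -(54 + 108 + 2*√2917 - 6)/16*11 = -(156 + 2*√2917)/16*11 = (-39/4 - √2917/8)*11 = -429/4 - 11*√2917/8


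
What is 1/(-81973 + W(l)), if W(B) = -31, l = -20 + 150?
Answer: -1/82004 ≈ -1.2195e-5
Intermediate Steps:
l = 130
1/(-81973 + W(l)) = 1/(-81973 - 31) = 1/(-82004) = -1/82004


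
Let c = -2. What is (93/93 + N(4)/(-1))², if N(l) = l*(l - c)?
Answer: 529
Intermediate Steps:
N(l) = l*(2 + l) (N(l) = l*(l - 1*(-2)) = l*(l + 2) = l*(2 + l))
(93/93 + N(4)/(-1))² = (93/93 + (4*(2 + 4))/(-1))² = (93*(1/93) + (4*6)*(-1))² = (1 + 24*(-1))² = (1 - 24)² = (-23)² = 529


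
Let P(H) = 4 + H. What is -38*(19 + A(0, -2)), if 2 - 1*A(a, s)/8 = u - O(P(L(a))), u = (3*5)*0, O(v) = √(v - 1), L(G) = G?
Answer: -1330 - 304*√3 ≈ -1856.5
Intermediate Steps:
O(v) = √(-1 + v)
u = 0 (u = 15*0 = 0)
A(a, s) = 16 + 8*√(3 + a) (A(a, s) = 16 - 8*(0 - √(-1 + (4 + a))) = 16 - 8*(0 - √(3 + a)) = 16 - (-8)*√(3 + a) = 16 + 8*√(3 + a))
-38*(19 + A(0, -2)) = -38*(19 + (16 + 8*√(3 + 0))) = -38*(19 + (16 + 8*√3)) = -38*(35 + 8*√3) = -1330 - 304*√3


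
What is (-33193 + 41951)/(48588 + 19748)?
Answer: 4379/34168 ≈ 0.12816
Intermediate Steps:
(-33193 + 41951)/(48588 + 19748) = 8758/68336 = 8758*(1/68336) = 4379/34168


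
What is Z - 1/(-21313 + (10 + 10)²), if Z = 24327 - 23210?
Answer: 23359822/20913 ≈ 1117.0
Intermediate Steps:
Z = 1117
Z - 1/(-21313 + (10 + 10)²) = 1117 - 1/(-21313 + (10 + 10)²) = 1117 - 1/(-21313 + 20²) = 1117 - 1/(-21313 + 400) = 1117 - 1/(-20913) = 1117 - 1*(-1/20913) = 1117 + 1/20913 = 23359822/20913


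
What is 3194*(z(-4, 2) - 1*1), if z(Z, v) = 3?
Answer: 6388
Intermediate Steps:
3194*(z(-4, 2) - 1*1) = 3194*(3 - 1*1) = 3194*(3 - 1) = 3194*2 = 6388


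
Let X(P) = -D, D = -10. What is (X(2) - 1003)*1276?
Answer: -1267068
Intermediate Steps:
X(P) = 10 (X(P) = -1*(-10) = 10)
(X(2) - 1003)*1276 = (10 - 1003)*1276 = -993*1276 = -1267068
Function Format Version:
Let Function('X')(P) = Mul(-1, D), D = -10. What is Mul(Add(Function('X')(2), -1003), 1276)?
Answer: -1267068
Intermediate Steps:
Function('X')(P) = 10 (Function('X')(P) = Mul(-1, -10) = 10)
Mul(Add(Function('X')(2), -1003), 1276) = Mul(Add(10, -1003), 1276) = Mul(-993, 1276) = -1267068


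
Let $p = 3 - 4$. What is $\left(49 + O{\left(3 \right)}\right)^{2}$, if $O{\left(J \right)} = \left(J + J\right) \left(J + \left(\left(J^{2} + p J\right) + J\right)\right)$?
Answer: $14641$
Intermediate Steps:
$p = -1$
$O{\left(J \right)} = 2 J \left(J + J^{2}\right)$ ($O{\left(J \right)} = \left(J + J\right) \left(J + \left(\left(J^{2} - J\right) + J\right)\right) = 2 J \left(J + J^{2}\right)$)
$\left(49 + O{\left(3 \right)}\right)^{2} = \left(49 + 2 \cdot 3^{2} \left(1 + 3\right)\right)^{2} = \left(49 + 2 \cdot 9 \cdot 4\right)^{2} = \left(49 + 72\right)^{2} = 121^{2} = 14641$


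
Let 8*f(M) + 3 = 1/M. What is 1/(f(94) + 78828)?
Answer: 752/59278375 ≈ 1.2686e-5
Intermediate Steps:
f(M) = -3/8 + 1/(8*M)
1/(f(94) + 78828) = 1/((1/8)*(1 - 3*94)/94 + 78828) = 1/((1/8)*(1/94)*(1 - 282) + 78828) = 1/((1/8)*(1/94)*(-281) + 78828) = 1/(-281/752 + 78828) = 1/(59278375/752) = 752/59278375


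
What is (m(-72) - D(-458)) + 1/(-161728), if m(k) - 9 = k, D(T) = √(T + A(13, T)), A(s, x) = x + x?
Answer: -10188865/161728 - I*√1374 ≈ -63.0 - 37.068*I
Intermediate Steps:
A(s, x) = 2*x
D(T) = √3*√T (D(T) = √(T + 2*T) = √(3*T) = √3*√T)
m(k) = 9 + k
(m(-72) - D(-458)) + 1/(-161728) = ((9 - 72) - √3*√(-458)) + 1/(-161728) = (-63 - √3*I*√458) - 1/161728 = (-63 - I*√1374) - 1/161728 = -10188865/161728 - I*√1374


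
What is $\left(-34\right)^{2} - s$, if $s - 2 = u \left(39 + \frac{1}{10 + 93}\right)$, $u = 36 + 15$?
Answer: $- \frac{86056}{103} \approx -835.5$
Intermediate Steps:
$u = 51$
$s = \frac{205124}{103}$ ($s = 2 + 51 \left(39 + \frac{1}{10 + 93}\right) = 2 + 51 \left(39 + \frac{1}{103}\right) = 2 + 51 \cdot \frac{4018}{103} = 2 + \frac{204918}{103} = \frac{205124}{103} \approx 1991.5$)
$\left(-34\right)^{2} - s = \left(-34\right)^{2} - \frac{205124}{103} = 1156 - \frac{205124}{103} = - \frac{86056}{103}$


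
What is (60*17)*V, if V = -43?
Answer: -43860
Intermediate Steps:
(60*17)*V = (60*17)*(-43) = 1020*(-43) = -43860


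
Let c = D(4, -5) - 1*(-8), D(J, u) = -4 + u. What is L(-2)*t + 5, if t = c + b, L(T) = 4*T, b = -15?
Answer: 133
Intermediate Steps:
c = -1 (c = (-4 - 5) - 1*(-8) = -9 + 8 = -1)
t = -16 (t = -1 - 15 = -16)
L(-2)*t + 5 = (4*(-2))*(-16) + 5 = -8*(-16) + 5 = 128 + 5 = 133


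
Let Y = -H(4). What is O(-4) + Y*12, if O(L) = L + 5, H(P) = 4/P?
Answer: -11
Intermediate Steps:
O(L) = 5 + L
Y = -1 (Y = -4/4 = -1*1 = -1)
O(-4) + Y*12 = (5 - 4) - 1*12 = 1 - 12 = -11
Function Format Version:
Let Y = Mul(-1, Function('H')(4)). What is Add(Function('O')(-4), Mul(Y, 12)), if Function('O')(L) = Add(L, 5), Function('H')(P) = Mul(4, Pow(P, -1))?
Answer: -11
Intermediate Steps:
Function('O')(L) = Add(5, L)
Y = -1 (Y = Mul(-1, Mul(4, Pow(4, -1))) = Mul(-1, Mul(4, Rational(1, 4))) = Mul(-1, 1) = -1)
Add(Function('O')(-4), Mul(Y, 12)) = Add(Add(5, -4), Mul(-1, 12)) = Add(1, -12) = -11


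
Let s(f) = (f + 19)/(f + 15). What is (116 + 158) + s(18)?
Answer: 9079/33 ≈ 275.12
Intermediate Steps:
s(f) = (19 + f)/(15 + f)
(116 + 158) + s(18) = (116 + 158) + (19 + 18)/(15 + 18) = 274 + 37/33 = 9079/33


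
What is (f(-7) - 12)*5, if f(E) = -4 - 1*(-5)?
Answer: -55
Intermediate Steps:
f(E) = 1 (f(E) = -4 + 5 = 1)
(f(-7) - 12)*5 = (1 - 12)*5 = -11*5 = -55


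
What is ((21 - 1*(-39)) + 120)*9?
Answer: 1620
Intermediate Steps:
((21 - 1*(-39)) + 120)*9 = ((21 + 39) + 120)*9 = (60 + 120)*9 = 180*9 = 1620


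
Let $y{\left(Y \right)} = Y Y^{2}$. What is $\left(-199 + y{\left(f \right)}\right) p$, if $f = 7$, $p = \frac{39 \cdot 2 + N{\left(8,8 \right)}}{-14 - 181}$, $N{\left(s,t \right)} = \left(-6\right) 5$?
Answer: $- \frac{2304}{65} \approx -35.446$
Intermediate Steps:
$N{\left(s,t \right)} = -30$
$p = - \frac{16}{65}$ ($p = \frac{39 \cdot 2 - 30}{-14 - 181} = \frac{78 - 30}{-195} = 48 \left(- \frac{1}{195}\right) = - \frac{16}{65} \approx -0.24615$)
$y{\left(Y \right)} = Y^{3}$
$\left(-199 + y{\left(f \right)}\right) p = \left(-199 + 7^{3}\right) \left(- \frac{16}{65}\right) = \left(-199 + 343\right) \left(- \frac{16}{65}\right) = 144 \left(- \frac{16}{65}\right) = - \frac{2304}{65}$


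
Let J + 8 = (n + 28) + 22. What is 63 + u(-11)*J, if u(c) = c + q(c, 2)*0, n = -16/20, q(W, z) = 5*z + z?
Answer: -1951/5 ≈ -390.20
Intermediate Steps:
q(W, z) = 6*z
n = -4/5 (n = -16*1/20 = -4/5 ≈ -0.80000)
u(c) = c (u(c) = c + (6*2)*0 = c + 12*0 = c + 0 = c)
J = 206/5 (J = -8 + ((-4/5 + 28) + 22) = -8 + (136/5 + 22) = -8 + 246/5 = 206/5 ≈ 41.200)
63 + u(-11)*J = 63 - 11*206/5 = 63 - 2266/5 = -1951/5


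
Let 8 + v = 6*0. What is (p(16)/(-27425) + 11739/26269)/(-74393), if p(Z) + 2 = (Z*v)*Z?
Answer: -15031741/2143789999549 ≈ -7.0118e-6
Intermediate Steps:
v = -8 (v = -8 + 6*0 = -8 + 0 = -8)
p(Z) = -2 - 8*Z² (p(Z) = -2 + (Z*(-8))*Z = -2 + (-8*Z)*Z = -2 - 8*Z²)
(p(16)/(-27425) + 11739/26269)/(-74393) = ((-2 - 8*16²)/(-27425) + 11739/26269)/(-74393) = ((-2 - 8*256)*(-1/27425) + 11739*(1/26269))*(-1/74393) = ((-2 - 2048)*(-1/27425) + 11739/26269)*(-1/74393) = (-2050*(-1/27425) + 11739/26269)*(-1/74393) = (82/1097 + 11739/26269)*(-1/74393) = (15031741/28817093)*(-1/74393) = -15031741/2143789999549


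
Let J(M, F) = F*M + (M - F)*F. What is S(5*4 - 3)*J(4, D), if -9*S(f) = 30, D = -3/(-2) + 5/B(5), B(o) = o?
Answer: -275/6 ≈ -45.833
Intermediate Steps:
D = 5/2 (D = -3/(-2) + 5/5 = -3*(-½) + 5*(⅕) = 3/2 + 1 = 5/2 ≈ 2.5000)
S(f) = -10/3 (S(f) = -⅑*30 = -10/3)
J(M, F) = F*M + F*(M - F)
S(5*4 - 3)*J(4, D) = -25*(-1*5/2 + 2*4)/3 = -25*(-5/2 + 8)/3 = -25*11/(3*2) = -10/3*55/4 = -275/6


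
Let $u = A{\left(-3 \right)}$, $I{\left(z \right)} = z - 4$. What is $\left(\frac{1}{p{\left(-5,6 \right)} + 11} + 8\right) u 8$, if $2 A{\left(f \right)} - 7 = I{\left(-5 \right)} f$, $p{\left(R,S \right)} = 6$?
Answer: $1096$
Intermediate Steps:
$I{\left(z \right)} = -4 + z$
$A{\left(f \right)} = \frac{7}{2} - \frac{9 f}{2}$ ($A{\left(f \right)} = \frac{7}{2} + \frac{\left(-4 - 5\right) f}{2} = \frac{7}{2} + \frac{\left(-9\right) f}{2} = \frac{7}{2} - \frac{9 f}{2}$)
$u = 17$ ($u = \frac{7}{2} - - \frac{27}{2} = \frac{7}{2} + \frac{27}{2} = 17$)
$\left(\frac{1}{p{\left(-5,6 \right)} + 11} + 8\right) u 8 = \left(\frac{1}{6 + 11} + 8\right) 17 \cdot 8 = \left(\frac{1}{17} + 8\right) 17 \cdot 8 = \frac{137}{17} \cdot 17 \cdot 8 = 137 \cdot 8 = 1096$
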